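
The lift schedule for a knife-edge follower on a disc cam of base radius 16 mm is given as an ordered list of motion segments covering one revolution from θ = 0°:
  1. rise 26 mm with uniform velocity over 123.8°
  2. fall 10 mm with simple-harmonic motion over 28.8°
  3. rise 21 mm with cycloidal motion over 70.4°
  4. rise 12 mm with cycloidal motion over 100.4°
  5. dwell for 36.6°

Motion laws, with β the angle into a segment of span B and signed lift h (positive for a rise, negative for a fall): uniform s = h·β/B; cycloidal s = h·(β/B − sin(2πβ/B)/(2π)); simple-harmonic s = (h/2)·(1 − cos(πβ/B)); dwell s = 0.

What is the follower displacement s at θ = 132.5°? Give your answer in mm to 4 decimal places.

seg 1 [0°–123.8°] uniform, h=26: full span → s += 26 → s = 26.0000
seg 2 [123.8°–152.6°] simple-harmonic, h=-10: θ=132.5° here. β=8.7, B=28.8. -10/2·(1 − cos(π·0.3021)) = -2.0876 → s = 23.9124

23.9124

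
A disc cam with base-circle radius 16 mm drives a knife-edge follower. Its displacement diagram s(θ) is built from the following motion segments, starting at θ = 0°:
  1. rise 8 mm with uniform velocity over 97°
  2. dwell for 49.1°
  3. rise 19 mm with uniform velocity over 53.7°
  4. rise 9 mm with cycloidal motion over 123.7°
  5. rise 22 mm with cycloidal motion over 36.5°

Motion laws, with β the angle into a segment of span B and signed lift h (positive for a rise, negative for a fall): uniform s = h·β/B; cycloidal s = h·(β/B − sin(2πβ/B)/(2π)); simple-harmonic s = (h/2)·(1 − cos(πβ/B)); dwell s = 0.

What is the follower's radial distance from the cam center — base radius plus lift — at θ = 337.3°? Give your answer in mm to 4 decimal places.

seg 1 [0°–97°] uniform, h=8: full span → s += 8 → s = 8.0000
seg 2 [97°–146.1°] dwell: s stays 8.0000
seg 3 [146.1°–199.8°] uniform, h=19: full span → s += 19 → s = 27.0000
seg 4 [199.8°–323.5°] cycloidal, h=9: full span → s += 9 → s = 36.0000
seg 5 [323.5°–360°] cycloidal, h=22: θ=337.3° here. β=13.8, B=36.5. 22·(0.3781 − sin(2π·0.3781)/(2π)) = 5.8903 → s = 41.8903
radial distance = base radius + s = 16 + 41.8903 = 57.8903

57.8903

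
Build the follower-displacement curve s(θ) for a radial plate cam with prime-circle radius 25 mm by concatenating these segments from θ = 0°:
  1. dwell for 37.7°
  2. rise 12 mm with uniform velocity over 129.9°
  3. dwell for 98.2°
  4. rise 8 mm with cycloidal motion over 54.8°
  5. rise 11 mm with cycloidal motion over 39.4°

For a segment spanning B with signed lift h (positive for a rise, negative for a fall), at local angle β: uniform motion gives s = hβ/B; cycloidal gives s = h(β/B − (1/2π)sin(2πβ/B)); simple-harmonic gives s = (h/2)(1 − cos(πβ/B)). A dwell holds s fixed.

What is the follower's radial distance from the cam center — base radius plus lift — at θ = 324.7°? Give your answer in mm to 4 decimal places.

seg 1 [0°–37.7°] dwell: s stays 0.0000
seg 2 [37.7°–167.6°] uniform, h=12: full span → s += 12 → s = 12.0000
seg 3 [167.6°–265.8°] dwell: s stays 12.0000
seg 4 [265.8°–320.6°] cycloidal, h=8: full span → s += 8 → s = 20.0000
seg 5 [320.6°–360°] cycloidal, h=11: θ=324.7° here. β=4.1, B=39.4. 11·(0.1041 − sin(2π·0.1041)/(2π)) = 0.0798 → s = 20.0798
radial distance = base radius + s = 25 + 20.0798 = 45.0798

45.0798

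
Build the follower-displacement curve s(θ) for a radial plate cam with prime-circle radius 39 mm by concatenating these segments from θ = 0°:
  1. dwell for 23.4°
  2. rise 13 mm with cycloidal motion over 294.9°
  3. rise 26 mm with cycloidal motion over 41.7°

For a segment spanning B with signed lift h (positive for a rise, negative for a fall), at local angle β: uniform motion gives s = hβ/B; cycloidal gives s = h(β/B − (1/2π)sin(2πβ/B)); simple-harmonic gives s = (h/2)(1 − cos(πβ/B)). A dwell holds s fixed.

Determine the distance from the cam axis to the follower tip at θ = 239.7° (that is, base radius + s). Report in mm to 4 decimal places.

seg 1 [0°–23.4°] dwell: s stays 0.0000
seg 2 [23.4°–318.3°] cycloidal, h=13: θ=239.7° here. β=216.3, B=294.9. 13·(0.7335 − sin(2π·0.7335)/(2π)) = 11.5930 → s = 11.5930
radial distance = base radius + s = 39 + 11.5930 = 50.5930

50.5930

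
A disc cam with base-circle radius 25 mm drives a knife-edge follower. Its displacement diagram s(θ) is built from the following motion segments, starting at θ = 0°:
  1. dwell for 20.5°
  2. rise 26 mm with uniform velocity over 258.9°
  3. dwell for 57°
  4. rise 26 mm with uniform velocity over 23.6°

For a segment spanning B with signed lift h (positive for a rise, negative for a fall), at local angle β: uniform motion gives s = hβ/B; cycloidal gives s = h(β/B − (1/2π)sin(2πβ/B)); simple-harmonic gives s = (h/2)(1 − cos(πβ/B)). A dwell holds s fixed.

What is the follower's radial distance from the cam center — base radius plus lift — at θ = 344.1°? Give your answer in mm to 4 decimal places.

seg 1 [0°–20.5°] dwell: s stays 0.0000
seg 2 [20.5°–279.4°] uniform, h=26: full span → s += 26 → s = 26.0000
seg 3 [279.4°–336.4°] dwell: s stays 26.0000
seg 4 [336.4°–360°] uniform, h=26: θ=344.1° here. β=7.7, B=23.6. 26·7.7/23.6 = 8.4831 → s = 34.4831
radial distance = base radius + s = 25 + 34.4831 = 59.4831

59.4831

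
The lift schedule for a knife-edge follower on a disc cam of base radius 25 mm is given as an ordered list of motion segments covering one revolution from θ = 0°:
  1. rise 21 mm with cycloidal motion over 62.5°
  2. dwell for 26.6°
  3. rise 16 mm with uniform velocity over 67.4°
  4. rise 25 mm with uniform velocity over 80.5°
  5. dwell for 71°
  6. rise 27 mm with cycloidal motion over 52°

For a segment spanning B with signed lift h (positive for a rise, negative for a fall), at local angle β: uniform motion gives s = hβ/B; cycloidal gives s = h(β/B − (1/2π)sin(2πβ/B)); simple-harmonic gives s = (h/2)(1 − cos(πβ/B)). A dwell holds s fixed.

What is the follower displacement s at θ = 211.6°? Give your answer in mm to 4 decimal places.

seg 1 [0°–62.5°] cycloidal, h=21: full span → s += 21 → s = 21.0000
seg 2 [62.5°–89.1°] dwell: s stays 21.0000
seg 3 [89.1°–156.5°] uniform, h=16: full span → s += 16 → s = 37.0000
seg 4 [156.5°–237°] uniform, h=25: θ=211.6° here. β=55.1, B=80.5. 25·55.1/80.5 = 17.1118 → s = 54.1118

54.1118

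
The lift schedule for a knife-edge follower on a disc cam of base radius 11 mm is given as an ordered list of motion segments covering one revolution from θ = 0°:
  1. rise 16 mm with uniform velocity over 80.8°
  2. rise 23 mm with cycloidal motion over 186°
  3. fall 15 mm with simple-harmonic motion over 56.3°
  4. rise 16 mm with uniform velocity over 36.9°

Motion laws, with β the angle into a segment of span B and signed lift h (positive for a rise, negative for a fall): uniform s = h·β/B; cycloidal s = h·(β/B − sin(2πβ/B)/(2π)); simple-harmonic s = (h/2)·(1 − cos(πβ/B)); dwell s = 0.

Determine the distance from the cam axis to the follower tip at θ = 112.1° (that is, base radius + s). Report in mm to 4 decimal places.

seg 1 [0°–80.8°] uniform, h=16: full span → s += 16 → s = 16.0000
seg 2 [80.8°–266.8°] cycloidal, h=23: θ=112.1° here. β=31.3, B=186. 23·(0.1683 − sin(2π·0.1683)/(2π)) = 0.6819 → s = 16.6819
radial distance = base radius + s = 11 + 16.6819 = 27.6819

27.6819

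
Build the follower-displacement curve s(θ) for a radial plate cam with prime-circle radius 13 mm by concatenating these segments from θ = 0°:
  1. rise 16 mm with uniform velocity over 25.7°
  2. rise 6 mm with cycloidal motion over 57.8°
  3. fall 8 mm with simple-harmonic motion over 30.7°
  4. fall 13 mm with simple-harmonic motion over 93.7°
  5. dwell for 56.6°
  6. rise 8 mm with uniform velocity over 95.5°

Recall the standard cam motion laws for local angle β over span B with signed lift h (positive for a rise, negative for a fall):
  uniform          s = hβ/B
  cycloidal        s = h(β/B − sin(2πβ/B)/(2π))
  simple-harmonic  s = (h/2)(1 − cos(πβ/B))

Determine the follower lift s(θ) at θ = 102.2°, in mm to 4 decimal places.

seg 1 [0°–25.7°] uniform, h=16: full span → s += 16 → s = 16.0000
seg 2 [25.7°–83.5°] cycloidal, h=6: full span → s += 6 → s = 22.0000
seg 3 [83.5°–114.2°] simple-harmonic, h=-8: θ=102.2° here. β=18.7, B=30.7. -8/2·(1 − cos(π·0.6091)) = -5.3445 → s = 16.6555

16.6555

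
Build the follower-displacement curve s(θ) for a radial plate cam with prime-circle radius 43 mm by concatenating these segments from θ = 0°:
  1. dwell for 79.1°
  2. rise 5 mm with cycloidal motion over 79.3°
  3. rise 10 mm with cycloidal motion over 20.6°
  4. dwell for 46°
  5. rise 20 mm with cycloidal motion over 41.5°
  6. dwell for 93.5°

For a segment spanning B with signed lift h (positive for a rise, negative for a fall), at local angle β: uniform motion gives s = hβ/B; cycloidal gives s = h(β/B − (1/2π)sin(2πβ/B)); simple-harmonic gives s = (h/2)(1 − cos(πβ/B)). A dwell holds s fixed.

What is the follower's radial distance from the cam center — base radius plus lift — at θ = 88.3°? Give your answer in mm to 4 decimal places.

seg 1 [0°–79.1°] dwell: s stays 0.0000
seg 2 [79.1°–158.4°] cycloidal, h=5: θ=88.3° here. β=9.2, B=79.3. 5·(0.1160 − sin(2π·0.1160)/(2π)) = 0.0500 → s = 0.0500
radial distance = base radius + s = 43 + 0.0500 = 43.0500

43.0500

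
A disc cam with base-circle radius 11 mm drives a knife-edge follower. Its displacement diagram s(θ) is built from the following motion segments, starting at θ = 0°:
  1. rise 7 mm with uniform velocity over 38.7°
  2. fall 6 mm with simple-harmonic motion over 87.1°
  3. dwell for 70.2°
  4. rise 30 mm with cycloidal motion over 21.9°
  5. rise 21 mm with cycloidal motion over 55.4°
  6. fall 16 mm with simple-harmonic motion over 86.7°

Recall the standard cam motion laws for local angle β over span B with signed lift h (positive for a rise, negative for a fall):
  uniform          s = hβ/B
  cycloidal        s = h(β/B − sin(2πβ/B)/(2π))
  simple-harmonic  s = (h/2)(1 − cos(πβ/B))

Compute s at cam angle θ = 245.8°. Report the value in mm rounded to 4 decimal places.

seg 1 [0°–38.7°] uniform, h=7: full span → s += 7 → s = 7.0000
seg 2 [38.7°–125.8°] simple-harmonic, h=-6: full span → s += -6 → s = 1.0000
seg 3 [125.8°–196°] dwell: s stays 1.0000
seg 4 [196°–217.9°] cycloidal, h=30: full span → s += 30 → s = 31.0000
seg 5 [217.9°–273.3°] cycloidal, h=21: θ=245.8° here. β=27.9, B=55.4. 21·(0.5036 − sin(2π·0.5036)/(2π)) = 10.6516 → s = 41.6516

41.6516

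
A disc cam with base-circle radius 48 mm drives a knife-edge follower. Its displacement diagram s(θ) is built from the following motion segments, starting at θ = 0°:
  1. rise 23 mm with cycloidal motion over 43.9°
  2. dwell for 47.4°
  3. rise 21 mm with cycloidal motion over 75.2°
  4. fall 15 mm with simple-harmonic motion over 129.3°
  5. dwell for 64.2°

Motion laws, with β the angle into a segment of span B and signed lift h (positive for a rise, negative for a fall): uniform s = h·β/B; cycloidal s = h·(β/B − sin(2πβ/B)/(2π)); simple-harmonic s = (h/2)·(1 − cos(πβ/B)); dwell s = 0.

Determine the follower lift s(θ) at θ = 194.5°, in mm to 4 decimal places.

seg 1 [0°–43.9°] cycloidal, h=23: full span → s += 23 → s = 23.0000
seg 2 [43.9°–91.3°] dwell: s stays 23.0000
seg 3 [91.3°–166.5°] cycloidal, h=21: full span → s += 21 → s = 44.0000
seg 4 [166.5°–295.8°] simple-harmonic, h=-15: θ=194.5° here. β=28, B=129.3. -15/2·(1 − cos(π·0.2166)) = -1.6697 → s = 42.3303

42.3303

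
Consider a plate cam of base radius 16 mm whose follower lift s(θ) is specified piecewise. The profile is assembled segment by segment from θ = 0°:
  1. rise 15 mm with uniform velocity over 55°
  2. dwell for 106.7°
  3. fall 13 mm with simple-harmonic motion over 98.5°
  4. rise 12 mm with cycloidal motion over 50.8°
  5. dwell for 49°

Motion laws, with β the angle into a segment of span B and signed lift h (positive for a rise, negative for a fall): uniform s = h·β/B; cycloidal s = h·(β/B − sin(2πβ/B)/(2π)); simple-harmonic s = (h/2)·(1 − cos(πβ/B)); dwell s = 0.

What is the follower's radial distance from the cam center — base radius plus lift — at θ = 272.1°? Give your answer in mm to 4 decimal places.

seg 1 [0°–55°] uniform, h=15: full span → s += 15 → s = 15.0000
seg 2 [55°–161.7°] dwell: s stays 15.0000
seg 3 [161.7°–260.2°] simple-harmonic, h=-13: full span → s += -13 → s = 2.0000
seg 4 [260.2°–311°] cycloidal, h=12: θ=272.1° here. β=11.9, B=50.8. 12·(0.2343 − sin(2π·0.2343)/(2π)) = 0.9105 → s = 2.9105
radial distance = base radius + s = 16 + 2.9105 = 18.9105

18.9105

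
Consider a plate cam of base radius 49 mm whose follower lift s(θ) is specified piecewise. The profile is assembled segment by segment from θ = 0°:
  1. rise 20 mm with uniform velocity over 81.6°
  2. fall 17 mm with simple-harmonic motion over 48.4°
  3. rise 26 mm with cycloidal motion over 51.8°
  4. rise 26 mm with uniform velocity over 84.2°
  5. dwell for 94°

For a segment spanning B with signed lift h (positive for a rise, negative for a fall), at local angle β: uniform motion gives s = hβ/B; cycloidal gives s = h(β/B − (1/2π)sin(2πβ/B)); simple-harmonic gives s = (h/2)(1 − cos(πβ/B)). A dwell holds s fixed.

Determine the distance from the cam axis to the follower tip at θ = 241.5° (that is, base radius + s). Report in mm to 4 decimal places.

seg 1 [0°–81.6°] uniform, h=20: full span → s += 20 → s = 20.0000
seg 2 [81.6°–130°] simple-harmonic, h=-17: full span → s += -17 → s = 3.0000
seg 3 [130°–181.8°] cycloidal, h=26: full span → s += 26 → s = 29.0000
seg 4 [181.8°–266°] uniform, h=26: θ=241.5° here. β=59.7, B=84.2. 26·59.7/84.2 = 18.4347 → s = 47.4347
radial distance = base radius + s = 49 + 47.4347 = 96.4347

96.4347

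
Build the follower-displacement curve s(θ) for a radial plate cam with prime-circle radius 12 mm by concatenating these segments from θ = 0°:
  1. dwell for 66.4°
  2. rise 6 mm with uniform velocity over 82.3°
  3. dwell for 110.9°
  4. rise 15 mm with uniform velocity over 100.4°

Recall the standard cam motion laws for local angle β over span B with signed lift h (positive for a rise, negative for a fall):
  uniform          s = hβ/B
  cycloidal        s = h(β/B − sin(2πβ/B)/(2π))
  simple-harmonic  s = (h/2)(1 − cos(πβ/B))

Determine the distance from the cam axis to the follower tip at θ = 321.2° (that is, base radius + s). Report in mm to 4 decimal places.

seg 1 [0°–66.4°] dwell: s stays 0.0000
seg 2 [66.4°–148.7°] uniform, h=6: full span → s += 6 → s = 6.0000
seg 3 [148.7°–259.6°] dwell: s stays 6.0000
seg 4 [259.6°–360°] uniform, h=15: θ=321.2° here. β=61.6, B=100.4. 15·61.6/100.4 = 9.2032 → s = 15.2032
radial distance = base radius + s = 12 + 15.2032 = 27.2032

27.2032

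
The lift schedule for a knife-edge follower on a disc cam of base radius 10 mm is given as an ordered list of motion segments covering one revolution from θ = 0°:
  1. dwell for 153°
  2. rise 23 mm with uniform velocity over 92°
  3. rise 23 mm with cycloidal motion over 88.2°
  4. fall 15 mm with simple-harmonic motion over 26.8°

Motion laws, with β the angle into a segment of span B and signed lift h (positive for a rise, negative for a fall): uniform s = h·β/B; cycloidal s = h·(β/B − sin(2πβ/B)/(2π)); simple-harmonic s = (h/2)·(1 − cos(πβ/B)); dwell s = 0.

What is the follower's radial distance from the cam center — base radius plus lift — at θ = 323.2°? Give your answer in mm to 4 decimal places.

seg 1 [0°–153°] dwell: s stays 0.0000
seg 2 [153°–245°] uniform, h=23: full span → s += 23 → s = 23.0000
seg 3 [245°–333.2°] cycloidal, h=23: θ=323.2° here. β=78.2, B=88.2. 23·(0.8866 − sin(2π·0.8866)/(2π)) = 22.7850 → s = 45.7850
radial distance = base radius + s = 10 + 45.7850 = 55.7850

55.7850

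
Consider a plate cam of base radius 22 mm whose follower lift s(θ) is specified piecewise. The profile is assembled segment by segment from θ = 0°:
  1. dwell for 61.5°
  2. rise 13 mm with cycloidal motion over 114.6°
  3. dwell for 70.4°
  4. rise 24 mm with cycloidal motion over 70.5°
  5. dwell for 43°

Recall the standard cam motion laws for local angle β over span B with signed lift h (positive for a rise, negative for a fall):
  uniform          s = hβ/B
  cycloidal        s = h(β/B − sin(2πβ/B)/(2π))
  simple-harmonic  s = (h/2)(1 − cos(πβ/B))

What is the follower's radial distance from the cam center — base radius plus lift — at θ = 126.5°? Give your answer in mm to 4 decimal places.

seg 1 [0°–61.5°] dwell: s stays 0.0000
seg 2 [61.5°–176.1°] cycloidal, h=13: θ=126.5° here. β=65, B=114.6. 13·(0.5672 − sin(2π·0.5672)/(2π)) = 8.2212 → s = 8.2212
radial distance = base radius + s = 22 + 8.2212 = 30.2212

30.2212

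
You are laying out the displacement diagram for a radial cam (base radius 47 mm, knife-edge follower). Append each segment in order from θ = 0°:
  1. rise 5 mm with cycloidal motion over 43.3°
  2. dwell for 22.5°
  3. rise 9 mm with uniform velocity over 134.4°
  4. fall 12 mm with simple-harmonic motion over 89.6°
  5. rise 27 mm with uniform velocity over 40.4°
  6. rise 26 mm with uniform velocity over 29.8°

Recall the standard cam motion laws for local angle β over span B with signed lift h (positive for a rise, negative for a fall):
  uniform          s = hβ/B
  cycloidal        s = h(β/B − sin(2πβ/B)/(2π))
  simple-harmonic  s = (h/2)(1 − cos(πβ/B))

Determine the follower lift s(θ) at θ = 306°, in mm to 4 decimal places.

seg 1 [0°–43.3°] cycloidal, h=5: full span → s += 5 → s = 5.0000
seg 2 [43.3°–65.8°] dwell: s stays 5.0000
seg 3 [65.8°–200.2°] uniform, h=9: full span → s += 9 → s = 14.0000
seg 4 [200.2°–289.8°] simple-harmonic, h=-12: full span → s += -12 → s = 2.0000
seg 5 [289.8°–330.2°] uniform, h=27: θ=306° here. β=16.2, B=40.4. 27·16.2/40.4 = 10.8267 → s = 12.8267

12.8267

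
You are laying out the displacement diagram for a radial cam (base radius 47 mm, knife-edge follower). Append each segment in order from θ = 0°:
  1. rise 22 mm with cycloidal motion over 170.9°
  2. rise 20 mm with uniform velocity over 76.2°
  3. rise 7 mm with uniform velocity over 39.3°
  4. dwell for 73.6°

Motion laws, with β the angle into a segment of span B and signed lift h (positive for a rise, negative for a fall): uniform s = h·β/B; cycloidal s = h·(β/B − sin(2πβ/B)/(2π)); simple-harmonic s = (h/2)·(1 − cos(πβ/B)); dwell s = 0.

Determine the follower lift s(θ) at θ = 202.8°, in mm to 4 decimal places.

seg 1 [0°–170.9°] cycloidal, h=22: full span → s += 22 → s = 22.0000
seg 2 [170.9°–247.1°] uniform, h=20: θ=202.8° here. β=31.9, B=76.2. 20·31.9/76.2 = 8.3727 → s = 30.3727

30.3727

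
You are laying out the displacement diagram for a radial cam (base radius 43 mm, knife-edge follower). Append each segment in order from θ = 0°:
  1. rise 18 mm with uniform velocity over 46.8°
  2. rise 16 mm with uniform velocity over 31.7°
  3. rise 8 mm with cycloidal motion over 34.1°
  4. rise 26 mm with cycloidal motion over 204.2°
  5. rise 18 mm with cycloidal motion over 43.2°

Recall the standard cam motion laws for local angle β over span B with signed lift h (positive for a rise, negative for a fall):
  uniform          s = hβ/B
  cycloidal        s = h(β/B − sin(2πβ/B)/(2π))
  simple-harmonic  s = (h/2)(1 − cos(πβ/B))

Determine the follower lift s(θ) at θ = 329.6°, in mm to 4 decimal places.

seg 1 [0°–46.8°] uniform, h=18: full span → s += 18 → s = 18.0000
seg 2 [46.8°–78.5°] uniform, h=16: full span → s += 16 → s = 34.0000
seg 3 [78.5°–112.6°] cycloidal, h=8: full span → s += 8 → s = 42.0000
seg 4 [112.6°–316.8°] cycloidal, h=26: full span → s += 26 → s = 68.0000
seg 5 [316.8°–360°] cycloidal, h=18: θ=329.6° here. β=12.8, B=43.2. 18·(0.2963 − sin(2π·0.2963)/(2π)) = 2.5889 → s = 70.5889

70.5889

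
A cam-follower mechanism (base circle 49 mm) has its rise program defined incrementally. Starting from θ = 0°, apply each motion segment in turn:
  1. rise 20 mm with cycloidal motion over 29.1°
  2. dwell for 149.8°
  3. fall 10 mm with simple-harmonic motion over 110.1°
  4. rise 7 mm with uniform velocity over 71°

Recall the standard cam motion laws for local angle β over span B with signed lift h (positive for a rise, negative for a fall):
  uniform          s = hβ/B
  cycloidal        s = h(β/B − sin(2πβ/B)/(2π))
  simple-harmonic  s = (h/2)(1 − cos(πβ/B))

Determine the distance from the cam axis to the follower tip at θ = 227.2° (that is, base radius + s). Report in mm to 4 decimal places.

seg 1 [0°–29.1°] cycloidal, h=20: full span → s += 20 → s = 20.0000
seg 2 [29.1°–178.9°] dwell: s stays 20.0000
seg 3 [178.9°–289°] simple-harmonic, h=-10: θ=227.2° here. β=48.3, B=110.1. -10/2·(1 − cos(π·0.4387)) = -4.0429 → s = 15.9571
radial distance = base radius + s = 49 + 15.9571 = 64.9571

64.9571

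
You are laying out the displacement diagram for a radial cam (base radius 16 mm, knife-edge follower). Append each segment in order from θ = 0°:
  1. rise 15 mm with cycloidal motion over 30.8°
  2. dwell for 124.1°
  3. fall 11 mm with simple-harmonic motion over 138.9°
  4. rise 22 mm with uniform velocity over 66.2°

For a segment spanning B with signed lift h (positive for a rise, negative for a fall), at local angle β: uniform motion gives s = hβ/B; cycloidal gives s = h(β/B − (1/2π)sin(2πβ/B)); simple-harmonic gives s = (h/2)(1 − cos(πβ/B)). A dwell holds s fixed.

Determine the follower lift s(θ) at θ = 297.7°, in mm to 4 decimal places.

seg 1 [0°–30.8°] cycloidal, h=15: full span → s += 15 → s = 15.0000
seg 2 [30.8°–154.9°] dwell: s stays 15.0000
seg 3 [154.9°–293.8°] simple-harmonic, h=-11: full span → s += -11 → s = 4.0000
seg 4 [293.8°–360°] uniform, h=22: θ=297.7° here. β=3.9, B=66.2. 22·3.9/66.2 = 1.2961 → s = 5.2961

5.2961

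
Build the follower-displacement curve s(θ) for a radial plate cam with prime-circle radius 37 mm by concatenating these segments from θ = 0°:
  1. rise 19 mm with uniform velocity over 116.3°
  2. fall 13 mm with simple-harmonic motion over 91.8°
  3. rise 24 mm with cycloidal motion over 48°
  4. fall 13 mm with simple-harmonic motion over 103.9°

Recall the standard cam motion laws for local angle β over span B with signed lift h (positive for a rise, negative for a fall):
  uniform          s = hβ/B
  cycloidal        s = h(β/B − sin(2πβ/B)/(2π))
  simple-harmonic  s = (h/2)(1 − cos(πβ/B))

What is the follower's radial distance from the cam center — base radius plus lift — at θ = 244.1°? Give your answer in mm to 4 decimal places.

seg 1 [0°–116.3°] uniform, h=19: full span → s += 19 → s = 19.0000
seg 2 [116.3°–208.1°] simple-harmonic, h=-13: full span → s += -13 → s = 6.0000
seg 3 [208.1°–256.1°] cycloidal, h=24: θ=244.1° here. β=36, B=48. 24·(0.7500 − sin(2π·0.7500)/(2π)) = 21.8197 → s = 27.8197
radial distance = base radius + s = 37 + 27.8197 = 64.8197

64.8197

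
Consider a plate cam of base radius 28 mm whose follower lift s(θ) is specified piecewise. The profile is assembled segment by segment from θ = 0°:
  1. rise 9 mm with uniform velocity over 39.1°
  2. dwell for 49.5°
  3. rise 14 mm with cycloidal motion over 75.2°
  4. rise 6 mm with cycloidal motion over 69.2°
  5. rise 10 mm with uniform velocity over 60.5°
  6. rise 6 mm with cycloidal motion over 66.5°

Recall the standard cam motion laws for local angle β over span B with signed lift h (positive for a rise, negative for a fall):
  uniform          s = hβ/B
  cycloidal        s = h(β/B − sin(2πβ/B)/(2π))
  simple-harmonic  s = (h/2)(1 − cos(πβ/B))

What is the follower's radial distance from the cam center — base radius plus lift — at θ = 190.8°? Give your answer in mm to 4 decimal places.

seg 1 [0°–39.1°] uniform, h=9: full span → s += 9 → s = 9.0000
seg 2 [39.1°–88.6°] dwell: s stays 9.0000
seg 3 [88.6°–163.8°] cycloidal, h=14: full span → s += 14 → s = 23.0000
seg 4 [163.8°–233°] cycloidal, h=6: θ=190.8° here. β=27, B=69.2. 6·(0.3902 − sin(2π·0.3902)/(2π)) = 1.7331 → s = 24.7331
radial distance = base radius + s = 28 + 24.7331 = 52.7331

52.7331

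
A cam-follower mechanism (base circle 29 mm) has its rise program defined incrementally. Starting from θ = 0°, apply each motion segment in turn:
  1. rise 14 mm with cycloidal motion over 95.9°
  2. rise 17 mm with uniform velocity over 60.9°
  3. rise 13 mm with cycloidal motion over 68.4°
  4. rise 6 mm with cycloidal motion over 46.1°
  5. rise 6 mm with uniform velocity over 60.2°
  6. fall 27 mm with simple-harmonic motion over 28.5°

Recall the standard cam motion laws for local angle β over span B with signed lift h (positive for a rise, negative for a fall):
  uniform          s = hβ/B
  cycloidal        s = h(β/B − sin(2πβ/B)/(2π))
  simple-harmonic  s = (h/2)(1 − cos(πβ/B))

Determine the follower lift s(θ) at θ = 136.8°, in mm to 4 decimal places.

seg 1 [0°–95.9°] cycloidal, h=14: full span → s += 14 → s = 14.0000
seg 2 [95.9°–156.8°] uniform, h=17: θ=136.8° here. β=40.9, B=60.9. 17·40.9/60.9 = 11.4171 → s = 25.4171

25.4171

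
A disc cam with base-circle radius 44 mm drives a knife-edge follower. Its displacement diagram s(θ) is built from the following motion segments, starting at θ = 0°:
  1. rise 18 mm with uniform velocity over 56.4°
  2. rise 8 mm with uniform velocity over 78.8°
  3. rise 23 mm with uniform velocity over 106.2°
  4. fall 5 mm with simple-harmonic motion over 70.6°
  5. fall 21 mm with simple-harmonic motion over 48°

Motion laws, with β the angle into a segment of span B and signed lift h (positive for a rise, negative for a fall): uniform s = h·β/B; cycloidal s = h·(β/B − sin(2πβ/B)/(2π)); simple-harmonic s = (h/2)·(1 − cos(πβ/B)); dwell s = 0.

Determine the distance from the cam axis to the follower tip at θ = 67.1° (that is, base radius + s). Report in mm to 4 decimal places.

seg 1 [0°–56.4°] uniform, h=18: full span → s += 18 → s = 18.0000
seg 2 [56.4°–135.2°] uniform, h=8: θ=67.1° here. β=10.7, B=78.8. 8·10.7/78.8 = 1.0863 → s = 19.0863
radial distance = base radius + s = 44 + 19.0863 = 63.0863

63.0863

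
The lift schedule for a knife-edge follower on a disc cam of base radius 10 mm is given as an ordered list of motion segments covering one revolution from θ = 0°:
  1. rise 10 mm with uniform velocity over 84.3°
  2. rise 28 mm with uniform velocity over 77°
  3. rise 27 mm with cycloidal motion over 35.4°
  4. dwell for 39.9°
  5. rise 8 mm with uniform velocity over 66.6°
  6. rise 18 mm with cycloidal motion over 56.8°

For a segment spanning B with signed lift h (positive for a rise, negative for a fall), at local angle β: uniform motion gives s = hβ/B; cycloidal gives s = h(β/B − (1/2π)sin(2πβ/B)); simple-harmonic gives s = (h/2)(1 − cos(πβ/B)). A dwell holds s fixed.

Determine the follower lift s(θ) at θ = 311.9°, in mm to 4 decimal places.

seg 1 [0°–84.3°] uniform, h=10: full span → s += 10 → s = 10.0000
seg 2 [84.3°–161.3°] uniform, h=28: full span → s += 28 → s = 38.0000
seg 3 [161.3°–196.7°] cycloidal, h=27: full span → s += 27 → s = 65.0000
seg 4 [196.7°–236.6°] dwell: s stays 65.0000
seg 5 [236.6°–303.2°] uniform, h=8: full span → s += 8 → s = 73.0000
seg 6 [303.2°–360°] cycloidal, h=18: θ=311.9° here. β=8.7, B=56.8. 18·(0.1532 − sin(2π·0.1532)/(2π)) = 0.4063 → s = 73.4063

73.4063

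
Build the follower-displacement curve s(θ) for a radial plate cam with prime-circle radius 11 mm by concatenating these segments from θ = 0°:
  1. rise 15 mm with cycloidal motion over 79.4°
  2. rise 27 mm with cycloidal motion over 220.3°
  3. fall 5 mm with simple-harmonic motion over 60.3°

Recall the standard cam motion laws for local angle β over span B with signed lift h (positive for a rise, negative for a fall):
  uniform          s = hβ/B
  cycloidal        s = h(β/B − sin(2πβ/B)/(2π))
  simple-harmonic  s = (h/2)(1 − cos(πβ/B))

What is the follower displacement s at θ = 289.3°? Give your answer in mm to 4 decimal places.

seg 1 [0°–79.4°] cycloidal, h=15: full span → s += 15 → s = 15.0000
seg 2 [79.4°–299.7°] cycloidal, h=27: θ=289.3° here. β=209.9, B=220.3. 27·(0.9528 − sin(2π·0.9528)/(2π)) = 26.9814 → s = 41.9814

41.9814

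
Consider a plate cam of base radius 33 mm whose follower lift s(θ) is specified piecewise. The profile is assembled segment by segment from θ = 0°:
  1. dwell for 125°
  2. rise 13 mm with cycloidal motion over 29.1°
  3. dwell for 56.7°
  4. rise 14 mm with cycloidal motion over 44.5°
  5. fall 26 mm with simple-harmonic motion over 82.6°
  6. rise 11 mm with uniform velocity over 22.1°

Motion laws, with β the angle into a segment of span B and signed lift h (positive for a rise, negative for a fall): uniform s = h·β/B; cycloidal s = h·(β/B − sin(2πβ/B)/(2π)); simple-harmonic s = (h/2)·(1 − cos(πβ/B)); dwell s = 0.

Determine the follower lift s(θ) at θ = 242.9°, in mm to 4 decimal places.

seg 1 [0°–125°] dwell: s stays 0.0000
seg 2 [125°–154.1°] cycloidal, h=13: full span → s += 13 → s = 13.0000
seg 3 [154.1°–210.8°] dwell: s stays 13.0000
seg 4 [210.8°–255.3°] cycloidal, h=14: θ=242.9° here. β=32.1, B=44.5. 14·(0.7213 − sin(2π·0.7213)/(2π)) = 12.2910 → s = 25.2910

25.2910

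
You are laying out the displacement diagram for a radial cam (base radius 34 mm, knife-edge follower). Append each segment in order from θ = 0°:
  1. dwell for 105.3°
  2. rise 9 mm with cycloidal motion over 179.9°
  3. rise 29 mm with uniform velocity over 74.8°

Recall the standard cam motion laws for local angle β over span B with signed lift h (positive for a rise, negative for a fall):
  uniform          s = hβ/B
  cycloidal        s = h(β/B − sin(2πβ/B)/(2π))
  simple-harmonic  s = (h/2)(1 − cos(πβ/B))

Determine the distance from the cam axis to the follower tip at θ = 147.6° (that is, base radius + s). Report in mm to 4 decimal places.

seg 1 [0°–105.3°] dwell: s stays 0.0000
seg 2 [105.3°–285.2°] cycloidal, h=9: θ=147.6° here. β=42.3, B=179.9. 9·(0.2351 − sin(2π·0.2351)/(2π)) = 0.6900 → s = 0.6900
radial distance = base radius + s = 34 + 0.6900 = 34.6900

34.6900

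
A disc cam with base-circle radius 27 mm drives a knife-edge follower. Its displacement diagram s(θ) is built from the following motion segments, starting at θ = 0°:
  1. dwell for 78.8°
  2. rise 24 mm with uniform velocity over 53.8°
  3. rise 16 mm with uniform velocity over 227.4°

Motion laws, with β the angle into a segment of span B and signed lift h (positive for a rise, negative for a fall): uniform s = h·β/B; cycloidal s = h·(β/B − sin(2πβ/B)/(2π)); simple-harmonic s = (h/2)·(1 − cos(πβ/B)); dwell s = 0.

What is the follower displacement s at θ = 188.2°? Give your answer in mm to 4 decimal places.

seg 1 [0°–78.8°] dwell: s stays 0.0000
seg 2 [78.8°–132.6°] uniform, h=24: full span → s += 24 → s = 24.0000
seg 3 [132.6°–360°] uniform, h=16: θ=188.2° here. β=55.6, B=227.4. 16·55.6/227.4 = 3.9120 → s = 27.9120

27.9120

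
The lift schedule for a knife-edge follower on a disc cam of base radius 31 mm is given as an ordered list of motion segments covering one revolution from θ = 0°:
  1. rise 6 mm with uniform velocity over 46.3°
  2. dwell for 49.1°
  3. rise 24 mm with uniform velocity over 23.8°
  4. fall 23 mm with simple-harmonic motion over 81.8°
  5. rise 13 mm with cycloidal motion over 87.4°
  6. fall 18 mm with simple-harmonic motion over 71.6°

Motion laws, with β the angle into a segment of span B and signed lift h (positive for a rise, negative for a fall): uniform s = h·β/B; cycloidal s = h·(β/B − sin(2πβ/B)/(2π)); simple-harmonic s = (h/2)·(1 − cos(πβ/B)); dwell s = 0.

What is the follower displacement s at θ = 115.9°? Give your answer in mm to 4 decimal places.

seg 1 [0°–46.3°] uniform, h=6: full span → s += 6 → s = 6.0000
seg 2 [46.3°–95.4°] dwell: s stays 6.0000
seg 3 [95.4°–119.2°] uniform, h=24: θ=115.9° here. β=20.5, B=23.8. 24·20.5/23.8 = 20.6723 → s = 26.6723

26.6723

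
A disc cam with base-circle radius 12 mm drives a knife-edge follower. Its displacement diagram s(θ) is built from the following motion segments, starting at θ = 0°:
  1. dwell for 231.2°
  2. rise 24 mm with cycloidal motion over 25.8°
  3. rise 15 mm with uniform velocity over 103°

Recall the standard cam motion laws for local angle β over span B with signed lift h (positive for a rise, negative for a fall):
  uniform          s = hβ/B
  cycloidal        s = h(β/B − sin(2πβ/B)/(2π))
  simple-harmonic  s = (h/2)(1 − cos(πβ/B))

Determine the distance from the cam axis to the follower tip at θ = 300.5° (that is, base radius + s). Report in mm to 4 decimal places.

seg 1 [0°–231.2°] dwell: s stays 0.0000
seg 2 [231.2°–257°] cycloidal, h=24: full span → s += 24 → s = 24.0000
seg 3 [257°–360°] uniform, h=15: θ=300.5° here. β=43.5, B=103. 15·43.5/103 = 6.3350 → s = 30.3350
radial distance = base radius + s = 12 + 30.3350 = 42.3350

42.3350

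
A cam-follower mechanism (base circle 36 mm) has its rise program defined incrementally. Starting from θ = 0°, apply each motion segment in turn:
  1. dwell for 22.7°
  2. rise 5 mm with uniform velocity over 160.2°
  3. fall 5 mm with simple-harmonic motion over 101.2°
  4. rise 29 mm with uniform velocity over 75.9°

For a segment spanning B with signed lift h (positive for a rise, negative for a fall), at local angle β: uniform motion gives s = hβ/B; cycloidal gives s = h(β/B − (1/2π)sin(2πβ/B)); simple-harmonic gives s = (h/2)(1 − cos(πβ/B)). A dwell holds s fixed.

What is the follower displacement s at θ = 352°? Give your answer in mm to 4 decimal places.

seg 1 [0°–22.7°] dwell: s stays 0.0000
seg 2 [22.7°–182.9°] uniform, h=5: full span → s += 5 → s = 5.0000
seg 3 [182.9°–284.1°] simple-harmonic, h=-5: full span → s += -5 → s = 0.0000
seg 4 [284.1°–360°] uniform, h=29: θ=352° here. β=67.9, B=75.9. 29·67.9/75.9 = 25.9433 → s = 25.9433

25.9433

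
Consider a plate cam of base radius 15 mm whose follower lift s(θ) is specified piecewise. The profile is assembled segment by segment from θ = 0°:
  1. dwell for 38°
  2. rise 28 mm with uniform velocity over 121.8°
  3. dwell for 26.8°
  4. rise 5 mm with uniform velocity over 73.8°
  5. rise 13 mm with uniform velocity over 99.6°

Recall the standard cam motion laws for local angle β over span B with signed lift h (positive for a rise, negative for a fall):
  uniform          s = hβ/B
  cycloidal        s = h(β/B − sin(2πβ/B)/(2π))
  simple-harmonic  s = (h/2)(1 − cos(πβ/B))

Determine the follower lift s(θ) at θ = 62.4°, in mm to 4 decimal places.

seg 1 [0°–38°] dwell: s stays 0.0000
seg 2 [38°–159.8°] uniform, h=28: θ=62.4° here. β=24.4, B=121.8. 28·24.4/121.8 = 5.6092 → s = 5.6092

5.6092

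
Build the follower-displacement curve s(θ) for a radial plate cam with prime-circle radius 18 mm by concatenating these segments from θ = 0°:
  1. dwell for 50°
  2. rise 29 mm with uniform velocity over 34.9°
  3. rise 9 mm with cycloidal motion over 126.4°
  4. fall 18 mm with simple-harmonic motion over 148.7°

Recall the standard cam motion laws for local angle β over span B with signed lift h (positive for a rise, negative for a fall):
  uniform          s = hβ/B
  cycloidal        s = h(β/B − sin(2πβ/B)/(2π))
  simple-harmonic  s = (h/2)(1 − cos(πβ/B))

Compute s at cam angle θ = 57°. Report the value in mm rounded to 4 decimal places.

seg 1 [0°–50°] dwell: s stays 0.0000
seg 2 [50°–84.9°] uniform, h=29: θ=57° here. β=7, B=34.9. 29·7/34.9 = 5.8166 → s = 5.8166

5.8166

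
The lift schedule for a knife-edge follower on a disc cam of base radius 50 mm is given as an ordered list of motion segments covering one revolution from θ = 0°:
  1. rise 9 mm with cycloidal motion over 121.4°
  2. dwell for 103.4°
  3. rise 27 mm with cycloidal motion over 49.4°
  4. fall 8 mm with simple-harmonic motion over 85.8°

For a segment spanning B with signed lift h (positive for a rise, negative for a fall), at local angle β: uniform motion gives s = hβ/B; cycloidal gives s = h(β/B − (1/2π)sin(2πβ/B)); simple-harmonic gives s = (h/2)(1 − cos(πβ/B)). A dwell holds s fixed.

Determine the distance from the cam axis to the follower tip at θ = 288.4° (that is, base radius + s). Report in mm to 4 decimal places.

seg 1 [0°–121.4°] cycloidal, h=9: full span → s += 9 → s = 9.0000
seg 2 [121.4°–224.8°] dwell: s stays 9.0000
seg 3 [224.8°–274.2°] cycloidal, h=27: full span → s += 27 → s = 36.0000
seg 4 [274.2°–360°] simple-harmonic, h=-8: θ=288.4° here. β=14.2, B=85.8. -8/2·(1 − cos(π·0.1655)) = -0.5286 → s = 35.4714
radial distance = base radius + s = 50 + 35.4714 = 85.4714

85.4714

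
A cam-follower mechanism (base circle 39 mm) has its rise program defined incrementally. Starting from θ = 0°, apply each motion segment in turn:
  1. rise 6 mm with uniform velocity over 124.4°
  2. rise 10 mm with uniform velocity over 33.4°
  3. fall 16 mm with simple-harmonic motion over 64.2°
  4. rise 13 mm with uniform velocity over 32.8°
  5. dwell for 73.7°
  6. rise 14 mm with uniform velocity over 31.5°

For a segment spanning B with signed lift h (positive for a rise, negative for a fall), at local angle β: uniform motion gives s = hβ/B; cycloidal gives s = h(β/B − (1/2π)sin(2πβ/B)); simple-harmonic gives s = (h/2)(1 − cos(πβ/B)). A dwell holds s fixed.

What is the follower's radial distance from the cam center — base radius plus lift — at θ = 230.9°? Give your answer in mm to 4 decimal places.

seg 1 [0°–124.4°] uniform, h=6: full span → s += 6 → s = 6.0000
seg 2 [124.4°–157.8°] uniform, h=10: full span → s += 10 → s = 16.0000
seg 3 [157.8°–222°] simple-harmonic, h=-16: full span → s += -16 → s = 0.0000
seg 4 [222°–254.8°] uniform, h=13: θ=230.9° here. β=8.9, B=32.8. 13·8.9/32.8 = 3.5274 → s = 3.5274
radial distance = base radius + s = 39 + 3.5274 = 42.5274

42.5274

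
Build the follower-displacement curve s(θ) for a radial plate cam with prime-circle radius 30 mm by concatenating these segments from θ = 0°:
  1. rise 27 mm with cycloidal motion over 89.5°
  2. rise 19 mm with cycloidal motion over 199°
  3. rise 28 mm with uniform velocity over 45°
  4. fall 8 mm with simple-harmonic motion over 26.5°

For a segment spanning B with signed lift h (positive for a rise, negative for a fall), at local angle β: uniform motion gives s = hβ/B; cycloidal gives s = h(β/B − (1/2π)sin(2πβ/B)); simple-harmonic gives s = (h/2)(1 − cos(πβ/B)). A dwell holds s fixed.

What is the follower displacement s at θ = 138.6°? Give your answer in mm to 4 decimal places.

seg 1 [0°–89.5°] cycloidal, h=27: full span → s += 27 → s = 27.0000
seg 2 [89.5°–288.5°] cycloidal, h=19: θ=138.6° here. β=49.1, B=199. 19·(0.2467 − sin(2π·0.2467)/(2π)) = 1.6646 → s = 28.6646

28.6646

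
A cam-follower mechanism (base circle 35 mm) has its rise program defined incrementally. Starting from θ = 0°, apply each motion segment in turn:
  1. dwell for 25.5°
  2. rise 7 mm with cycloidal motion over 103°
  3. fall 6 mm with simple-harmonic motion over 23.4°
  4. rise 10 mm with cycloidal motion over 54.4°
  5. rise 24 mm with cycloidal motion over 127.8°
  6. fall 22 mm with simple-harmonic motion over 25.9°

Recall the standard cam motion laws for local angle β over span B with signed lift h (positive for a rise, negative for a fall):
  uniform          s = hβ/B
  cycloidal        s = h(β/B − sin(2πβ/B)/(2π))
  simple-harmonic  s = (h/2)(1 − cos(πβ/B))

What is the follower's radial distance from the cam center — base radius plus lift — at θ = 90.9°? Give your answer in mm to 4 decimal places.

seg 1 [0°–25.5°] dwell: s stays 0.0000
seg 2 [25.5°–128.5°] cycloidal, h=7: θ=90.9° here. β=65.4, B=103. 7·(0.6350 − sin(2π·0.6350)/(2π)) = 5.2801 → s = 5.2801
radial distance = base radius + s = 35 + 5.2801 = 40.2801

40.2801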